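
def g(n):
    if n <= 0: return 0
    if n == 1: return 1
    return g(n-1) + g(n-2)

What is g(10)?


Computing g(10) bottom-up:
g(0) = 0
g(1) = 1
g(2) = g(1) + g(0) = 1 + 0 = 1
g(3) = g(2) + g(1) = 1 + 1 = 2
g(4) = g(3) + g(2) = 2 + 1 = 3
g(5) = g(4) + g(3) = 3 + 2 = 5
g(6) = g(5) + g(4) = 5 + 3 = 8
g(7) = g(6) + g(5) = 8 + 5 = 13
g(8) = g(7) + g(6) = 13 + 8 = 21
g(9) = g(8) + g(7) = 21 + 13 = 34
g(10) = g(9) + g(8) = 34 + 21 = 55

55


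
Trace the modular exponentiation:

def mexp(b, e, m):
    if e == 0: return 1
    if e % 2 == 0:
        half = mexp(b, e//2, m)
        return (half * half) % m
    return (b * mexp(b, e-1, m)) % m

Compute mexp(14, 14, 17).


mexp(14, 14, 17): e is even, compute mexp(14, 7, 17)
  mexp(14, 7, 17): e is odd, compute mexp(14, 6, 17)
    mexp(14, 6, 17): e is even, compute mexp(14, 3, 17)
      mexp(14, 3, 17): e is odd, compute mexp(14, 2, 17)
        mexp(14, 2, 17): e is even, compute mexp(14, 1, 17)
          mexp(14, 1, 17): e is odd, compute mexp(14, 0, 17)
          mexp(14, 0, 17) = 1
          (14 * 1) % 17 = 14
        half=14, (14*14) % 17 = 9
      (14 * 9) % 17 = 7
    half=7, (7*7) % 17 = 15
  (14 * 15) % 17 = 6
half=6, (6*6) % 17 = 2

2


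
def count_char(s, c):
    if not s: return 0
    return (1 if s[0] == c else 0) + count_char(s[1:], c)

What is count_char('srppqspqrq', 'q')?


s[0]='s' != 'q' -> 0
s[0]='r' != 'q' -> 0
s[0]='p' != 'q' -> 0
s[0]='p' != 'q' -> 0
s[0]='q' == 'q' -> 1
s[0]='s' != 'q' -> 0
s[0]='p' != 'q' -> 0
s[0]='q' == 'q' -> 1
s[0]='r' != 'q' -> 0
s[0]='q' == 'q' -> 1
Sum: 0 + 0 + 0 + 0 + 1 + 0 + 0 + 1 + 0 + 1 = 3

3


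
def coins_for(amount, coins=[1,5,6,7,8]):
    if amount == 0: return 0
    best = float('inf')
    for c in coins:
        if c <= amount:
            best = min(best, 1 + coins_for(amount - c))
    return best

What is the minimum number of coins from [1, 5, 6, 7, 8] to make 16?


Building up with DP:
coins_for(0) = 0
coins_for(1) = min(1+coins_for(0)=1+0=1) = 1
coins_for(2) = min(1+coins_for(1)=1+1=2) = 2
coins_for(3) = min(1+coins_for(2)=1+2=3) = 3
coins_for(4) = min(1+coins_for(3)=1+3=4) = 4
coins_for(5) = min(1+coins_for(4)=1+4=5, 1+coins_for(0)=1+0=1) = 1
coins_for(6) = min(1+coins_for(5)=1+1=2, 1+coins_for(1)=1+1=2, 1+coins_for(0)=1+0=1) = 1
coins_for(7) = min(1+coins_for(6)=1+1=2, 1+coins_for(2)=1+2=3, 1+coins_for(1)=1+1=2, 1+coins_for(0)=1+0=1) = 1
coins_for(8) = min(1+coins_for(7)=1+1=2, 1+coins_for(3)=1+3=4, 1+coins_for(2)=1+2=3, 1+coins_for(1)=1+1=2, 1+coins_for(0)=1+0=1) = 1
coins_for(9) = min(1+coins_for(8)=1+1=2, 1+coins_for(4)=1+4=5, 1+coins_for(3)=1+3=4, 1+coins_for(2)=1+2=3, 1+coins_for(1)=1+1=2) = 2
coins_for(10) = min(1+coins_for(9)=1+2=3, 1+coins_for(5)=1+1=2, 1+coins_for(4)=1+4=5, 1+coins_for(3)=1+3=4, 1+coins_for(2)=1+2=3) = 2
coins_for(11) = min(1+coins_for(10)=1+2=3, 1+coins_for(6)=1+1=2, 1+coins_for(5)=1+1=2, 1+coins_for(4)=1+4=5, 1+coins_for(3)=1+3=4) = 2
coins_for(12) = min(1+coins_for(11)=1+2=3, 1+coins_for(7)=1+1=2, 1+coins_for(6)=1+1=2, 1+coins_for(5)=1+1=2, 1+coins_for(4)=1+4=5) = 2
coins_for(13) = min(1+coins_for(12)=1+2=3, 1+coins_for(8)=1+1=2, 1+coins_for(7)=1+1=2, 1+coins_for(6)=1+1=2, 1+coins_for(5)=1+1=2) = 2
coins_for(14) = min(1+coins_for(13)=1+2=3, 1+coins_for(9)=1+2=3, 1+coins_for(8)=1+1=2, 1+coins_for(7)=1+1=2, 1+coins_for(6)=1+1=2) = 2
coins_for(15) = min(1+coins_for(14)=1+2=3, 1+coins_for(10)=1+2=3, 1+coins_for(9)=1+2=3, 1+coins_for(8)=1+1=2, 1+coins_for(7)=1+1=2) = 2
coins_for(16) = min(1+coins_for(15)=1+2=3, 1+coins_for(11)=1+2=3, 1+coins_for(10)=1+2=3, 1+coins_for(9)=1+2=3, 1+coins_for(8)=1+1=2) = 2

2


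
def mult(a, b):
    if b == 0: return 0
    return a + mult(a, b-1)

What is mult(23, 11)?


mult(23, 11) = 23 + mult(23, 10)
mult(23, 10) = 23 + mult(23, 9)
mult(23, 9) = 23 + mult(23, 8)
mult(23, 8) = 23 + mult(23, 7)
mult(23, 7) = 23 + mult(23, 6)
mult(23, 6) = 23 + mult(23, 5)
mult(23, 5) = 23 + mult(23, 4)
mult(23, 4) = 23 + mult(23, 3)
mult(23, 3) = 23 + mult(23, 2)
mult(23, 2) = 23 + mult(23, 1)
mult(23, 1) = 23 + mult(23, 0)
mult(23, 0) = 0  (base case)
Total: 23 + 23 + 23 + 23 + 23 + 23 + 23 + 23 + 23 + 23 + 23 + 0 = 253

253


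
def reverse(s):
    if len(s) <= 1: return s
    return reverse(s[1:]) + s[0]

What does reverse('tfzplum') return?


reverse('tfzplum') = reverse('fzplum') + 't'
reverse('fzplum') = reverse('zplum') + 'f'
reverse('zplum') = reverse('plum') + 'z'
reverse('plum') = reverse('lum') + 'p'
reverse('lum') = reverse('um') + 'l'
reverse('um') = reverse('m') + 'u'
reverse('m') = 'm'  (base case)
Concatenating: 'm' + 'u' + 'l' + 'p' + 'z' + 'f' + 't' = 'mulpzft'

mulpzft


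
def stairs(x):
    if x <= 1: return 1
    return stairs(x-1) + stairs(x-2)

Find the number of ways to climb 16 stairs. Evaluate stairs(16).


Building up from base cases:
stairs(0) = 1
stairs(1) = 1
stairs(2) = stairs(1) + stairs(0) = 1 + 1 = 2
stairs(3) = stairs(2) + stairs(1) = 2 + 1 = 3
stairs(4) = stairs(3) + stairs(2) = 3 + 2 = 5
stairs(5) = stairs(4) + stairs(3) = 5 + 3 = 8
stairs(6) = stairs(5) + stairs(4) = 8 + 5 = 13
stairs(7) = stairs(6) + stairs(5) = 13 + 8 = 21
stairs(8) = stairs(7) + stairs(6) = 21 + 13 = 34
stairs(9) = stairs(8) + stairs(7) = 34 + 21 = 55
stairs(10) = stairs(9) + stairs(8) = 55 + 34 = 89
stairs(11) = stairs(10) + stairs(9) = 89 + 55 = 144
stairs(12) = stairs(11) + stairs(10) = 144 + 89 = 233
stairs(13) = stairs(12) + stairs(11) = 233 + 144 = 377
stairs(14) = stairs(13) + stairs(12) = 377 + 233 = 610
stairs(15) = stairs(14) + stairs(13) = 610 + 377 = 987
stairs(16) = stairs(15) + stairs(14) = 987 + 610 = 1597

1597


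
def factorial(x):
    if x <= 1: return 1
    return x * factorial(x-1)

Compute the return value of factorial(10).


factorial(10)
= 10 * factorial(9)
= 10 * 9 * factorial(8)
= 10 * 9 * 8 * factorial(7)
= 10 * 9 * 8 * 7 * factorial(6)
= 10 * 9 * 8 * 7 * 6 * factorial(5)
= 10 * 9 * 8 * 7 * 6 * 5 * factorial(4)
= 10 * 9 * 8 * 7 * 6 * 5 * 4 * factorial(3)
= 10 * 9 * 8 * 7 * 6 * 5 * 4 * 3 * factorial(2)
= 10 * 9 * 8 * 7 * 6 * 5 * 4 * 3 * 2 * factorial(1)
= 10 * 9 * 8 * 7 * 6 * 5 * 4 * 3 * 2 * 1
= 3628800

3628800


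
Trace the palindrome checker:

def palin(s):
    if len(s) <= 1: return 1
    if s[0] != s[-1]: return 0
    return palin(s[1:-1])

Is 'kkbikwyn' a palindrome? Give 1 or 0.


palin('kkbikwyn'): s[0]='k' != s[-1]='n' -> return 0
Result: 0 (not a palindrome)

0


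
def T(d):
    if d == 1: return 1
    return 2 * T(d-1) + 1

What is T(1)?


T(1) = 1  (base case)

1


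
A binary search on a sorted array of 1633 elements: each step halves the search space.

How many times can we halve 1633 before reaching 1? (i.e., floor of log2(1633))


1633 / 2 = 816
816 / 2 = 408
408 / 2 = 204
204 / 2 = 102
102 / 2 = 51
51 / 2 = 25
25 / 2 = 12
12 / 2 = 6
6 / 2 = 3
3 / 2 = 1
Reached 1 after 10 halvings

10


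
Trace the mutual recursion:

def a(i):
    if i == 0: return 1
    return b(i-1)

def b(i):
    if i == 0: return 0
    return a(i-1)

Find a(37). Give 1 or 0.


a(37) = b(36)
b(36) = a(35)
a(35) = b(34)
b(34) = a(33)
a(33) = b(32)
b(32) = a(31)
a(31) = b(30)
b(30) = a(29)
a(29) = b(28)
b(28) = a(27)
a(27) = b(26)
b(26) = a(25)
a(25) = b(24)
b(24) = a(23)
a(23) = b(22)
b(22) = a(21)
a(21) = b(20)
b(20) = a(19)
a(19) = b(18)
b(18) = a(17)
a(17) = b(16)
b(16) = a(15)
a(15) = b(14)
b(14) = a(13)
a(13) = b(12)
b(12) = a(11)
a(11) = b(10)
b(10) = a(9)
a(9) = b(8)
b(8) = a(7)
a(7) = b(6)
b(6) = a(5)
a(5) = b(4)
b(4) = a(3)
a(3) = b(2)
b(2) = a(1)
a(1) = b(0)
b(0) = 0  (base case)
Result: 0

0


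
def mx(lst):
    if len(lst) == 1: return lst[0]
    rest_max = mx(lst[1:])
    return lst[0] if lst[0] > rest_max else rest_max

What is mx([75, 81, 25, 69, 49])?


mx([75, 81, 25, 69, 49]): compare 75 with mx([81, 25, 69, 49])
mx([81, 25, 69, 49]): compare 81 with mx([25, 69, 49])
mx([25, 69, 49]): compare 25 with mx([69, 49])
mx([69, 49]): compare 69 with mx([49])
mx([49]) = 49  (base case)
Compare 69 with 49 -> 69
Compare 25 with 69 -> 69
Compare 81 with 69 -> 81
Compare 75 with 81 -> 81

81


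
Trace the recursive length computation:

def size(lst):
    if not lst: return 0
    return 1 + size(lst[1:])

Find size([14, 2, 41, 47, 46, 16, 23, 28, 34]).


size([14, 2, 41, 47, 46, 16, 23, 28, 34]) = 1 + size([2, 41, 47, 46, 16, 23, 28, 34])
size([2, 41, 47, 46, 16, 23, 28, 34]) = 1 + size([41, 47, 46, 16, 23, 28, 34])
size([41, 47, 46, 16, 23, 28, 34]) = 1 + size([47, 46, 16, 23, 28, 34])
size([47, 46, 16, 23, 28, 34]) = 1 + size([46, 16, 23, 28, 34])
size([46, 16, 23, 28, 34]) = 1 + size([16, 23, 28, 34])
size([16, 23, 28, 34]) = 1 + size([23, 28, 34])
size([23, 28, 34]) = 1 + size([28, 34])
size([28, 34]) = 1 + size([34])
size([34]) = 1 + size([])
size([]) = 0  (base case)
Unwinding: 1 + 1 + 1 + 1 + 1 + 1 + 1 + 1 + 1 + 0 = 9

9


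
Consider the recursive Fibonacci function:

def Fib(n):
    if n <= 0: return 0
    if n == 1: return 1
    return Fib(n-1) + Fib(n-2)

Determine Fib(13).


Computing Fib(13) bottom-up:
Fib(0) = 0
Fib(1) = 1
Fib(2) = Fib(1) + Fib(0) = 1 + 0 = 1
Fib(3) = Fib(2) + Fib(1) = 1 + 1 = 2
Fib(4) = Fib(3) + Fib(2) = 2 + 1 = 3
Fib(5) = Fib(4) + Fib(3) = 3 + 2 = 5
Fib(6) = Fib(5) + Fib(4) = 5 + 3 = 8
Fib(7) = Fib(6) + Fib(5) = 8 + 5 = 13
Fib(8) = Fib(7) + Fib(6) = 13 + 8 = 21
Fib(9) = Fib(8) + Fib(7) = 21 + 13 = 34
Fib(10) = Fib(9) + Fib(8) = 34 + 21 = 55
Fib(11) = Fib(10) + Fib(9) = 55 + 34 = 89
Fib(12) = Fib(11) + Fib(10) = 89 + 55 = 144
Fib(13) = Fib(12) + Fib(11) = 144 + 89 = 233

233


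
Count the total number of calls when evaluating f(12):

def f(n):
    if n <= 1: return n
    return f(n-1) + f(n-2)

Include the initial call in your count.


Let C(n) = total calls for f(n)
C(0) = 1, C(1) = 1
C(2) = 1 + C(1) + C(0) = 1 + 1 + 1 = 3
C(3) = 1 + C(2) + C(1) = 1 + 3 + 1 = 5
C(4) = 1 + C(3) + C(2) = 1 + 5 + 3 = 9
C(5) = 1 + C(4) + C(3) = 1 + 9 + 5 = 15
C(6) = 1 + C(5) + C(4) = 1 + 15 + 9 = 25
C(7) = 1 + C(6) + C(5) = 1 + 25 + 15 = 41
C(8) = 1 + C(7) + C(6) = 1 + 41 + 25 = 67
C(9) = 1 + C(8) + C(7) = 1 + 67 + 41 = 109
C(10) = 1 + C(9) + C(8) = 1 + 109 + 67 = 177
C(11) = 1 + C(10) + C(9) = 1 + 177 + 109 = 287
C(12) = 1 + C(11) + C(10) = 1 + 287 + 177 = 465

465


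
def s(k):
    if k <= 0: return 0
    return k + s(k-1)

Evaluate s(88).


s(88)
= 88 + 87 + 86 + 85 + 84 + 83 + 82 + 81 + 80 + 79 + 78 + 77 + 76 + 75 + 74 + 73 + 72 + 71 + 70 + 69 + 68 + 67 + 66 + 65 + 64 + 63 + 62 + 61 + 60 + 59 + 58 + 57 + 56 + 55 + 54 + 53 + 52 + 51 + 50 + 49 + 48 + 47 + 46 + 45 + 44 + 43 + 42 + 41 + 40 + 39 + 38 + 37 + 36 + 35 + 34 + 33 + 32 + 31 + 30 + 29 + 28 + 27 + 26 + 25 + 24 + 23 + 22 + 21 + 20 + 19 + 18 + 17 + 16 + 15 + 14 + 13 + 12 + 11 + 10 + 9 + 8 + 7 + 6 + 5 + 4 + 3 + 2 + 1 + s(0)
= 88 + 87 + 86 + 85 + 84 + 83 + 82 + 81 + 80 + 79 + 78 + 77 + 76 + 75 + 74 + 73 + 72 + 71 + 70 + 69 + 68 + 67 + 66 + 65 + 64 + 63 + 62 + 61 + 60 + 59 + 58 + 57 + 56 + 55 + 54 + 53 + 52 + 51 + 50 + 49 + 48 + 47 + 46 + 45 + 44 + 43 + 42 + 41 + 40 + 39 + 38 + 37 + 36 + 35 + 34 + 33 + 32 + 31 + 30 + 29 + 28 + 27 + 26 + 25 + 24 + 23 + 22 + 21 + 20 + 19 + 18 + 17 + 16 + 15 + 14 + 13 + 12 + 11 + 10 + 9 + 8 + 7 + 6 + 5 + 4 + 3 + 2 + 1 + 0
= 3916

3916


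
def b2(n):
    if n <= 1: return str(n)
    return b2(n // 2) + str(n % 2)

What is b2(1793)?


b2(1793) = b2(896) + '1'
b2(896) = b2(448) + '0'
b2(448) = b2(224) + '0'
b2(224) = b2(112) + '0'
b2(112) = b2(56) + '0'
b2(56) = b2(28) + '0'
b2(28) = b2(14) + '0'
b2(14) = b2(7) + '0'
b2(7) = b2(3) + '1'
b2(3) = b2(1) + '1'
b2(1) = '1'  (base case)
Concatenating: '1' + '1' + '1' + '0' + '0' + '0' + '0' + '0' + '0' + '0' + '1' = '11100000001'

11100000001


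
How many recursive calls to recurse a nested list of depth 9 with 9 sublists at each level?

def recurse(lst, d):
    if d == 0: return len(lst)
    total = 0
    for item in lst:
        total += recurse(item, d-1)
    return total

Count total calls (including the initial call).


At depth 0 (root): 1 call
At depth 1: each of 1 parents calls recurse on 9 children = 9 calls
At depth 2: each of 9 parents calls recurse on 9 children = 81 calls
At depth 3: each of 81 parents calls recurse on 9 children = 729 calls
At depth 4: each of 729 parents calls recurse on 9 children = 6561 calls
At depth 5: each of 6561 parents calls recurse on 9 children = 59049 calls
At depth 6: each of 59049 parents calls recurse on 9 children = 531441 calls
At depth 7: each of 531441 parents calls recurse on 9 children = 4782969 calls
At depth 8: each of 4782969 parents calls recurse on 9 children = 43046721 calls
At depth 9: each of 43046721 parents calls recurse on 9 children = 387420489 calls
Total: 1 + 9 + 81 + 729 + 6561 + 59049 + 531441 + 4782969 + 43046721 + 387420489 = 435848050

435848050


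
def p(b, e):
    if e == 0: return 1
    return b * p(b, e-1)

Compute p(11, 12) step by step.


p(11, 12)
= 11 * p(11, 11)
= 11 * 11 * p(11, 10)
= 11 * 11 * 11 * p(11, 9)
= 11 * 11 * 11 * 11 * p(11, 8)
= 11 * 11 * 11 * 11 * 11 * p(11, 7)
= 11 * 11 * 11 * 11 * 11 * 11 * p(11, 6)
= 11 * 11 * 11 * 11 * 11 * 11 * 11 * p(11, 5)
= 11 * 11 * 11 * 11 * 11 * 11 * 11 * 11 * p(11, 4)
= 11 * 11 * 11 * 11 * 11 * 11 * 11 * 11 * 11 * p(11, 3)
= 11 * 11 * 11 * 11 * 11 * 11 * 11 * 11 * 11 * 11 * p(11, 2)
= 11 * 11 * 11 * 11 * 11 * 11 * 11 * 11 * 11 * 11 * 11 * p(11, 1)
= 11 * 11 * 11 * 11 * 11 * 11 * 11 * 11 * 11 * 11 * 11 * 11 * p(11, 0)
= 11 * 11 * 11 * 11 * 11 * 11 * 11 * 11 * 11 * 11 * 11 * 11 * 1
= 3138428376721

3138428376721


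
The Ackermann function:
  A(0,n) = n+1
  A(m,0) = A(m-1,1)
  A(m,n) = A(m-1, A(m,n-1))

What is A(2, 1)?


A(2, 1) = A(1, A(2, 0))
  A(2, 0) = A(1, 1)
    A(1, 1) = A(0, A(1, 0))
      A(1, 0) = A(0, 1)
        A(0, 1) = 2
      = A(0, 2)
      A(0, 2) = 3
  = A(1, 3)
  A(1, 3) = A(0, A(1, 2))
    A(1, 2) = A(0, A(1, 1))
      A(1, 1) = A(0, A(1, 0))
        A(1, 0) = A(0, 1)
          A(0, 1) = 2
        = A(0, 2)
        A(0, 2) = 3
      = A(0, 3)
      A(0, 3) = 4
    = A(0, 4)
    A(0, 4) = 5
Result: A(2, 1) = 5

5


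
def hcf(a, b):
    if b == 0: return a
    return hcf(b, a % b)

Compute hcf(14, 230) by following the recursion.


hcf(14, 230) = hcf(230, 14)
hcf(230, 14) = hcf(14, 6)
hcf(14, 6) = hcf(6, 2)
hcf(6, 2) = hcf(2, 0)
hcf(2, 0) = 2  (base case)

2


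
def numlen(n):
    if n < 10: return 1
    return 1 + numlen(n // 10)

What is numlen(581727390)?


numlen(581727390) = 1 + numlen(58172739)
numlen(58172739) = 1 + numlen(5817273)
numlen(5817273) = 1 + numlen(581727)
numlen(581727) = 1 + numlen(58172)
numlen(58172) = 1 + numlen(5817)
numlen(5817) = 1 + numlen(581)
numlen(581) = 1 + numlen(58)
numlen(58) = 1 + numlen(5)
numlen(5) = 1  (base case: 5 < 10)
Unwinding: 1 + 1 + 1 + 1 + 1 + 1 + 1 + 1 + 1 = 9

9


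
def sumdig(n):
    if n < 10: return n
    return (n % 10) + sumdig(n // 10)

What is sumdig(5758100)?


sumdig(5758100) = 0 + sumdig(575810)
sumdig(575810) = 0 + sumdig(57581)
sumdig(57581) = 1 + sumdig(5758)
sumdig(5758) = 8 + sumdig(575)
sumdig(575) = 5 + sumdig(57)
sumdig(57) = 7 + sumdig(5)
sumdig(5) = 5  (base case)
Total: 0 + 0 + 1 + 8 + 5 + 7 + 5 = 26

26


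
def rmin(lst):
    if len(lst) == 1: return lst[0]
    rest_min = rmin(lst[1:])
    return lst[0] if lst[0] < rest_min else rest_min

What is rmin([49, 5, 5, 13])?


rmin([49, 5, 5, 13]): compare 49 with rmin([5, 5, 13])
rmin([5, 5, 13]): compare 5 with rmin([5, 13])
rmin([5, 13]): compare 5 with rmin([13])
rmin([13]) = 13  (base case)
Compare 5 with 13 -> 5
Compare 5 with 5 -> 5
Compare 49 with 5 -> 5

5


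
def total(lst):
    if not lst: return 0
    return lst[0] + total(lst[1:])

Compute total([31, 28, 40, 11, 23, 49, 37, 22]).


total([31, 28, 40, 11, 23, 49, 37, 22]) = 31 + total([28, 40, 11, 23, 49, 37, 22])
total([28, 40, 11, 23, 49, 37, 22]) = 28 + total([40, 11, 23, 49, 37, 22])
total([40, 11, 23, 49, 37, 22]) = 40 + total([11, 23, 49, 37, 22])
total([11, 23, 49, 37, 22]) = 11 + total([23, 49, 37, 22])
total([23, 49, 37, 22]) = 23 + total([49, 37, 22])
total([49, 37, 22]) = 49 + total([37, 22])
total([37, 22]) = 37 + total([22])
total([22]) = 22 + total([])
total([]) = 0  (base case)
Total: 31 + 28 + 40 + 11 + 23 + 49 + 37 + 22 + 0 = 241

241


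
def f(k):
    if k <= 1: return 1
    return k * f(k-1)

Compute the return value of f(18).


f(18)
= 18 * f(17)
= 18 * 17 * f(16)
= 18 * 17 * 16 * f(15)
= 18 * 17 * 16 * 15 * f(14)
= 18 * 17 * 16 * 15 * 14 * f(13)
= 18 * 17 * 16 * 15 * 14 * 13 * f(12)
= 18 * 17 * 16 * 15 * 14 * 13 * 12 * f(11)
= 18 * 17 * 16 * 15 * 14 * 13 * 12 * 11 * f(10)
= 18 * 17 * 16 * 15 * 14 * 13 * 12 * 11 * 10 * f(9)
= 18 * 17 * 16 * 15 * 14 * 13 * 12 * 11 * 10 * 9 * f(8)
= 18 * 17 * 16 * 15 * 14 * 13 * 12 * 11 * 10 * 9 * 8 * f(7)
= 18 * 17 * 16 * 15 * 14 * 13 * 12 * 11 * 10 * 9 * 8 * 7 * f(6)
= 18 * 17 * 16 * 15 * 14 * 13 * 12 * 11 * 10 * 9 * 8 * 7 * 6 * f(5)
= 18 * 17 * 16 * 15 * 14 * 13 * 12 * 11 * 10 * 9 * 8 * 7 * 6 * 5 * f(4)
= 18 * 17 * 16 * 15 * 14 * 13 * 12 * 11 * 10 * 9 * 8 * 7 * 6 * 5 * 4 * f(3)
= 18 * 17 * 16 * 15 * 14 * 13 * 12 * 11 * 10 * 9 * 8 * 7 * 6 * 5 * 4 * 3 * f(2)
= 18 * 17 * 16 * 15 * 14 * 13 * 12 * 11 * 10 * 9 * 8 * 7 * 6 * 5 * 4 * 3 * 2 * f(1)
= 18 * 17 * 16 * 15 * 14 * 13 * 12 * 11 * 10 * 9 * 8 * 7 * 6 * 5 * 4 * 3 * 2 * 1
= 6402373705728000

6402373705728000


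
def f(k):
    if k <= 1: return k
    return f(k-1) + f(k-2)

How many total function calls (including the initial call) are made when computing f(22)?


Let C(n) = total calls for f(n)
C(0) = 1, C(1) = 1
C(2) = 1 + C(1) + C(0) = 1 + 1 + 1 = 3
C(3) = 1 + C(2) + C(1) = 1 + 3 + 1 = 5
C(4) = 1 + C(3) + C(2) = 1 + 5 + 3 = 9
C(5) = 1 + C(4) + C(3) = 1 + 9 + 5 = 15
C(6) = 1 + C(5) + C(4) = 1 + 15 + 9 = 25
C(7) = 1 + C(6) + C(5) = 1 + 25 + 15 = 41
C(8) = 1 + C(7) + C(6) = 1 + 41 + 25 = 67
C(9) = 1 + C(8) + C(7) = 1 + 67 + 41 = 109
C(10) = 1 + C(9) + C(8) = 1 + 109 + 67 = 177
C(11) = 1 + C(10) + C(9) = 1 + 177 + 109 = 287
C(12) = 1 + C(11) + C(10) = 1 + 287 + 177 = 465
C(13) = 1 + C(12) + C(11) = 1 + 465 + 287 = 753
C(14) = 1 + C(13) + C(12) = 1 + 753 + 465 = 1219
C(15) = 1 + C(14) + C(13) = 1 + 1219 + 753 = 1973
C(16) = 1 + C(15) + C(14) = 1 + 1973 + 1219 = 3193
C(17) = 1 + C(16) + C(15) = 1 + 3193 + 1973 = 5167
C(18) = 1 + C(17) + C(16) = 1 + 5167 + 3193 = 8361
C(19) = 1 + C(18) + C(17) = 1 + 8361 + 5167 = 13529
C(20) = 1 + C(19) + C(18) = 1 + 13529 + 8361 = 21891
C(21) = 1 + C(20) + C(19) = 1 + 21891 + 13529 = 35421
C(22) = 1 + C(21) + C(20) = 1 + 35421 + 21891 = 57313

57313


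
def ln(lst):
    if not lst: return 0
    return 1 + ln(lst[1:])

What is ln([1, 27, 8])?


ln([1, 27, 8]) = 1 + ln([27, 8])
ln([27, 8]) = 1 + ln([8])
ln([8]) = 1 + ln([])
ln([]) = 0  (base case)
Unwinding: 1 + 1 + 1 + 0 = 3

3


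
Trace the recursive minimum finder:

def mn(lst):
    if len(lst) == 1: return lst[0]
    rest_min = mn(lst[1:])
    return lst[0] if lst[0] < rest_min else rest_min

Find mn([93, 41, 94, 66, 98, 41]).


mn([93, 41, 94, 66, 98, 41]): compare 93 with mn([41, 94, 66, 98, 41])
mn([41, 94, 66, 98, 41]): compare 41 with mn([94, 66, 98, 41])
mn([94, 66, 98, 41]): compare 94 with mn([66, 98, 41])
mn([66, 98, 41]): compare 66 with mn([98, 41])
mn([98, 41]): compare 98 with mn([41])
mn([41]) = 41  (base case)
Compare 98 with 41 -> 41
Compare 66 with 41 -> 41
Compare 94 with 41 -> 41
Compare 41 with 41 -> 41
Compare 93 with 41 -> 41

41


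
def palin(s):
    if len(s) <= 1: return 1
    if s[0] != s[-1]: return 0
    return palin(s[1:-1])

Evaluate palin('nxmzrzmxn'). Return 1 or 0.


palin('nxmzrzmxn'): s[0]='n' == s[-1]='n' -> check palin('xmzrzmx')
palin('xmzrzmx'): s[0]='x' == s[-1]='x' -> check palin('mzrzm')
palin('mzrzm'): s[0]='m' == s[-1]='m' -> check palin('zrz')
palin('zrz'): s[0]='z' == s[-1]='z' -> check palin('r')
palin('r'): len <= 1 -> return 1  (base case)
Result: 1 (palindrome)

1


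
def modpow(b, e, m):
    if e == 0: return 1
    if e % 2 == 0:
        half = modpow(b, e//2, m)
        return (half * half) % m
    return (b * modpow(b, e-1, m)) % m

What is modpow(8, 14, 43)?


modpow(8, 14, 43): e is even, compute modpow(8, 7, 43)
  modpow(8, 7, 43): e is odd, compute modpow(8, 6, 43)
    modpow(8, 6, 43): e is even, compute modpow(8, 3, 43)
      modpow(8, 3, 43): e is odd, compute modpow(8, 2, 43)
        modpow(8, 2, 43): e is even, compute modpow(8, 1, 43)
          modpow(8, 1, 43): e is odd, compute modpow(8, 0, 43)
          modpow(8, 0, 43) = 1
          (8 * 1) % 43 = 8
        half=8, (8*8) % 43 = 21
      (8 * 21) % 43 = 39
    half=39, (39*39) % 43 = 16
  (8 * 16) % 43 = 42
half=42, (42*42) % 43 = 1

1


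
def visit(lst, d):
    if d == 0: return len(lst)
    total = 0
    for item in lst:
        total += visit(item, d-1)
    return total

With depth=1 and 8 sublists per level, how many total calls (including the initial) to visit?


At depth 0 (root): 1 call
At depth 1: each of 1 parents calls visit on 8 children = 8 calls
Total: 1 + 8 = 9

9


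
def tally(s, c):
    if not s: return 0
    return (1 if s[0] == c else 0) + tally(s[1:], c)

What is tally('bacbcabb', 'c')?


s[0]='b' != 'c' -> 0
s[0]='a' != 'c' -> 0
s[0]='c' == 'c' -> 1
s[0]='b' != 'c' -> 0
s[0]='c' == 'c' -> 1
s[0]='a' != 'c' -> 0
s[0]='b' != 'c' -> 0
s[0]='b' != 'c' -> 0
Sum: 0 + 0 + 1 + 0 + 1 + 0 + 0 + 0 = 2

2


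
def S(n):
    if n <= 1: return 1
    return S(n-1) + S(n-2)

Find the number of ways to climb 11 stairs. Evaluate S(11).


Building up from base cases:
S(0) = 1
S(1) = 1
S(2) = S(1) + S(0) = 1 + 1 = 2
S(3) = S(2) + S(1) = 2 + 1 = 3
S(4) = S(3) + S(2) = 3 + 2 = 5
S(5) = S(4) + S(3) = 5 + 3 = 8
S(6) = S(5) + S(4) = 8 + 5 = 13
S(7) = S(6) + S(5) = 13 + 8 = 21
S(8) = S(7) + S(6) = 21 + 13 = 34
S(9) = S(8) + S(7) = 34 + 21 = 55
S(10) = S(9) + S(8) = 55 + 34 = 89
S(11) = S(10) + S(9) = 89 + 55 = 144

144


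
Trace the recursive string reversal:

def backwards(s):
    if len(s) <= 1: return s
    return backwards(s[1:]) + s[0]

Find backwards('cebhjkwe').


backwards('cebhjkwe') = backwards('ebhjkwe') + 'c'
backwards('ebhjkwe') = backwards('bhjkwe') + 'e'
backwards('bhjkwe') = backwards('hjkwe') + 'b'
backwards('hjkwe') = backwards('jkwe') + 'h'
backwards('jkwe') = backwards('kwe') + 'j'
backwards('kwe') = backwards('we') + 'k'
backwards('we') = backwards('e') + 'w'
backwards('e') = 'e'  (base case)
Concatenating: 'e' + 'w' + 'k' + 'j' + 'h' + 'b' + 'e' + 'c' = 'ewkjhbec'

ewkjhbec


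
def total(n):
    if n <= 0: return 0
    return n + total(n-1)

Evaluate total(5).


total(5)
= 5 + 4 + 3 + 2 + 1 + total(0)
= 5 + 4 + 3 + 2 + 1 + 0
= 15

15


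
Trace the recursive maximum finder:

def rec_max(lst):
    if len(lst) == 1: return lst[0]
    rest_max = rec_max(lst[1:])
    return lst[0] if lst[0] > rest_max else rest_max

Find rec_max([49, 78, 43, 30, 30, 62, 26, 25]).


rec_max([49, 78, 43, 30, 30, 62, 26, 25]): compare 49 with rec_max([78, 43, 30, 30, 62, 26, 25])
rec_max([78, 43, 30, 30, 62, 26, 25]): compare 78 with rec_max([43, 30, 30, 62, 26, 25])
rec_max([43, 30, 30, 62, 26, 25]): compare 43 with rec_max([30, 30, 62, 26, 25])
rec_max([30, 30, 62, 26, 25]): compare 30 with rec_max([30, 62, 26, 25])
rec_max([30, 62, 26, 25]): compare 30 with rec_max([62, 26, 25])
rec_max([62, 26, 25]): compare 62 with rec_max([26, 25])
rec_max([26, 25]): compare 26 with rec_max([25])
rec_max([25]) = 25  (base case)
Compare 26 with 25 -> 26
Compare 62 with 26 -> 62
Compare 30 with 62 -> 62
Compare 30 with 62 -> 62
Compare 43 with 62 -> 62
Compare 78 with 62 -> 78
Compare 49 with 78 -> 78

78


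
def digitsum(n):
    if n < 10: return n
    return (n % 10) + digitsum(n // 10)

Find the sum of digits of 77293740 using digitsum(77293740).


digitsum(77293740) = 0 + digitsum(7729374)
digitsum(7729374) = 4 + digitsum(772937)
digitsum(772937) = 7 + digitsum(77293)
digitsum(77293) = 3 + digitsum(7729)
digitsum(7729) = 9 + digitsum(772)
digitsum(772) = 2 + digitsum(77)
digitsum(77) = 7 + digitsum(7)
digitsum(7) = 7  (base case)
Total: 0 + 4 + 7 + 3 + 9 + 2 + 7 + 7 = 39

39


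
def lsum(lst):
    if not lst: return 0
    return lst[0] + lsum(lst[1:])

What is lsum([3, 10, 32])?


lsum([3, 10, 32]) = 3 + lsum([10, 32])
lsum([10, 32]) = 10 + lsum([32])
lsum([32]) = 32 + lsum([])
lsum([]) = 0  (base case)
Total: 3 + 10 + 32 + 0 = 45

45


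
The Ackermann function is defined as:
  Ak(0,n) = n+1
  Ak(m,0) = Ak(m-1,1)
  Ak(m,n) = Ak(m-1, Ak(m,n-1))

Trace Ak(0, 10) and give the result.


Ak(0, 10) = 11
Result: Ak(0, 10) = 11

11


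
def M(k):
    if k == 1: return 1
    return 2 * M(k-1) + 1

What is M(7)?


M(7) = 2 * M(6) + 1
M(6) = 2 * M(5) + 1
M(5) = 2 * M(4) + 1
M(4) = 2 * M(3) + 1
M(3) = 2 * M(2) + 1
M(2) = 2 * M(1) + 1
M(1) = 1  (base case)
M(2) = 2 * 1 + 1 = 3
M(3) = 2 * 3 + 1 = 7
M(4) = 2 * 7 + 1 = 15
M(5) = 2 * 15 + 1 = 31
M(6) = 2 * 31 + 1 = 63
M(7) = 2 * 63 + 1 = 127

127


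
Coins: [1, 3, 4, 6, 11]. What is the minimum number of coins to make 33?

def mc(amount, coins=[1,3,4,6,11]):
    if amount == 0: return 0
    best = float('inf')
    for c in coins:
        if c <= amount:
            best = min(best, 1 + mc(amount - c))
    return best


Building up with DP:
mc(0) = 0
mc(1) = min(1+mc(0)=1+0=1) = 1
mc(2) = min(1+mc(1)=1+1=2) = 2
mc(3) = min(1+mc(2)=1+2=3, 1+mc(0)=1+0=1) = 1
mc(4) = min(1+mc(3)=1+1=2, 1+mc(1)=1+1=2, 1+mc(0)=1+0=1) = 1
mc(5) = min(1+mc(4)=1+1=2, 1+mc(2)=1+2=3, 1+mc(1)=1+1=2) = 2
mc(6) = min(1+mc(5)=1+2=3, 1+mc(3)=1+1=2, 1+mc(2)=1+2=3, 1+mc(0)=1+0=1) = 1
mc(7) = min(1+mc(6)=1+1=2, 1+mc(4)=1+1=2, 1+mc(3)=1+1=2, 1+mc(1)=1+1=2) = 2
mc(8) = min(1+mc(7)=1+2=3, 1+mc(5)=1+2=3, 1+mc(4)=1+1=2, 1+mc(2)=1+2=3) = 2
mc(9) = min(1+mc(8)=1+2=3, 1+mc(6)=1+1=2, 1+mc(5)=1+2=3, 1+mc(3)=1+1=2) = 2
mc(10) = min(1+mc(9)=1+2=3, 1+mc(7)=1+2=3, 1+mc(6)=1+1=2, 1+mc(4)=1+1=2) = 2
mc(11) = min(1+mc(10)=1+2=3, 1+mc(8)=1+2=3, 1+mc(7)=1+2=3, 1+mc(5)=1+2=3, 1+mc(0)=1+0=1) = 1
mc(12) = min(1+mc(11)=1+1=2, 1+mc(9)=1+2=3, 1+mc(8)=1+2=3, 1+mc(6)=1+1=2, 1+mc(1)=1+1=2) = 2
mc(13) = min(1+mc(12)=1+2=3, 1+mc(10)=1+2=3, 1+mc(9)=1+2=3, 1+mc(7)=1+2=3, 1+mc(2)=1+2=3) = 3
mc(14) = min(1+mc(13)=1+3=4, 1+mc(11)=1+1=2, 1+mc(10)=1+2=3, 1+mc(8)=1+2=3, 1+mc(3)=1+1=2) = 2
mc(15) = min(1+mc(14)=1+2=3, 1+mc(12)=1+2=3, 1+mc(11)=1+1=2, 1+mc(9)=1+2=3, 1+mc(4)=1+1=2) = 2
mc(16) = min(1+mc(15)=1+2=3, 1+mc(13)=1+3=4, 1+mc(12)=1+2=3, 1+mc(10)=1+2=3, 1+mc(5)=1+2=3) = 3
mc(17) = min(1+mc(16)=1+3=4, 1+mc(14)=1+2=3, 1+mc(13)=1+3=4, 1+mc(11)=1+1=2, 1+mc(6)=1+1=2) = 2
mc(18) = min(1+mc(17)=1+2=3, 1+mc(15)=1+2=3, 1+mc(14)=1+2=3, 1+mc(12)=1+2=3, 1+mc(7)=1+2=3) = 3
mc(19) = min(1+mc(18)=1+3=4, 1+mc(16)=1+3=4, 1+mc(15)=1+2=3, 1+mc(13)=1+3=4, 1+mc(8)=1+2=3) = 3
mc(20) = min(1+mc(19)=1+3=4, 1+mc(17)=1+2=3, 1+mc(16)=1+3=4, 1+mc(14)=1+2=3, 1+mc(9)=1+2=3) = 3
mc(21) = min(1+mc(20)=1+3=4, 1+mc(18)=1+3=4, 1+mc(17)=1+2=3, 1+mc(15)=1+2=3, 1+mc(10)=1+2=3) = 3
mc(22) = min(1+mc(21)=1+3=4, 1+mc(19)=1+3=4, 1+mc(18)=1+3=4, 1+mc(16)=1+3=4, 1+mc(11)=1+1=2) = 2
mc(23) = min(1+mc(22)=1+2=3, 1+mc(20)=1+3=4, 1+mc(19)=1+3=4, 1+mc(17)=1+2=3, 1+mc(12)=1+2=3) = 3
mc(24) = min(1+mc(23)=1+3=4, 1+mc(21)=1+3=4, 1+mc(20)=1+3=4, 1+mc(18)=1+3=4, 1+mc(13)=1+3=4) = 4
mc(25) = min(1+mc(24)=1+4=5, 1+mc(22)=1+2=3, 1+mc(21)=1+3=4, 1+mc(19)=1+3=4, 1+mc(14)=1+2=3) = 3
mc(26) = min(1+mc(25)=1+3=4, 1+mc(23)=1+3=4, 1+mc(22)=1+2=3, 1+mc(20)=1+3=4, 1+mc(15)=1+2=3) = 3
mc(27) = min(1+mc(26)=1+3=4, 1+mc(24)=1+4=5, 1+mc(23)=1+3=4, 1+mc(21)=1+3=4, 1+mc(16)=1+3=4) = 4
mc(28) = min(1+mc(27)=1+4=5, 1+mc(25)=1+3=4, 1+mc(24)=1+4=5, 1+mc(22)=1+2=3, 1+mc(17)=1+2=3) = 3
mc(29) = min(1+mc(28)=1+3=4, 1+mc(26)=1+3=4, 1+mc(25)=1+3=4, 1+mc(23)=1+3=4, 1+mc(18)=1+3=4) = 4
mc(30) = min(1+mc(29)=1+4=5, 1+mc(27)=1+4=5, 1+mc(26)=1+3=4, 1+mc(24)=1+4=5, 1+mc(19)=1+3=4) = 4
mc(31) = min(1+mc(30)=1+4=5, 1+mc(28)=1+3=4, 1+mc(27)=1+4=5, 1+mc(25)=1+3=4, 1+mc(20)=1+3=4) = 4
mc(32) = min(1+mc(31)=1+4=5, 1+mc(29)=1+4=5, 1+mc(28)=1+3=4, 1+mc(26)=1+3=4, 1+mc(21)=1+3=4) = 4
mc(33) = min(1+mc(32)=1+4=5, 1+mc(30)=1+4=5, 1+mc(29)=1+4=5, 1+mc(27)=1+4=5, 1+mc(22)=1+2=3) = 3

3


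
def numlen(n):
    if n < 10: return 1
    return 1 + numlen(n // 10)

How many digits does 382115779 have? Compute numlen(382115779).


numlen(382115779) = 1 + numlen(38211577)
numlen(38211577) = 1 + numlen(3821157)
numlen(3821157) = 1 + numlen(382115)
numlen(382115) = 1 + numlen(38211)
numlen(38211) = 1 + numlen(3821)
numlen(3821) = 1 + numlen(382)
numlen(382) = 1 + numlen(38)
numlen(38) = 1 + numlen(3)
numlen(3) = 1  (base case: 3 < 10)
Unwinding: 1 + 1 + 1 + 1 + 1 + 1 + 1 + 1 + 1 = 9

9


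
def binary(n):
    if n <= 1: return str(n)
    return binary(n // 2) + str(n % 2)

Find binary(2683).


binary(2683) = binary(1341) + '1'
binary(1341) = binary(670) + '1'
binary(670) = binary(335) + '0'
binary(335) = binary(167) + '1'
binary(167) = binary(83) + '1'
binary(83) = binary(41) + '1'
binary(41) = binary(20) + '1'
binary(20) = binary(10) + '0'
binary(10) = binary(5) + '0'
binary(5) = binary(2) + '1'
binary(2) = binary(1) + '0'
binary(1) = '1'  (base case)
Concatenating: '1' + '0' + '1' + '0' + '0' + '1' + '1' + '1' + '1' + '0' + '1' + '1' = '101001111011'

101001111011


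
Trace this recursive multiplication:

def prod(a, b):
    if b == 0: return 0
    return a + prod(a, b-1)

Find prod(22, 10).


prod(22, 10) = 22 + prod(22, 9)
prod(22, 9) = 22 + prod(22, 8)
prod(22, 8) = 22 + prod(22, 7)
prod(22, 7) = 22 + prod(22, 6)
prod(22, 6) = 22 + prod(22, 5)
prod(22, 5) = 22 + prod(22, 4)
prod(22, 4) = 22 + prod(22, 3)
prod(22, 3) = 22 + prod(22, 2)
prod(22, 2) = 22 + prod(22, 1)
prod(22, 1) = 22 + prod(22, 0)
prod(22, 0) = 0  (base case)
Total: 22 + 22 + 22 + 22 + 22 + 22 + 22 + 22 + 22 + 22 + 0 = 220

220


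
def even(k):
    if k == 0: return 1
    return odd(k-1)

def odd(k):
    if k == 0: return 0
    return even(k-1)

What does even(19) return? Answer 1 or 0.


even(19) = odd(18)
odd(18) = even(17)
even(17) = odd(16)
odd(16) = even(15)
even(15) = odd(14)
odd(14) = even(13)
even(13) = odd(12)
odd(12) = even(11)
even(11) = odd(10)
odd(10) = even(9)
even(9) = odd(8)
odd(8) = even(7)
even(7) = odd(6)
odd(6) = even(5)
even(5) = odd(4)
odd(4) = even(3)
even(3) = odd(2)
odd(2) = even(1)
even(1) = odd(0)
odd(0) = 0  (base case)
Result: 0

0


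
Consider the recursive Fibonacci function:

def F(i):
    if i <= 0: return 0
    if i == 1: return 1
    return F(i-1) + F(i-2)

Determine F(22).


Computing F(22) bottom-up:
F(0) = 0
F(1) = 1
F(2) = F(1) + F(0) = 1 + 0 = 1
F(3) = F(2) + F(1) = 1 + 1 = 2
F(4) = F(3) + F(2) = 2 + 1 = 3
F(5) = F(4) + F(3) = 3 + 2 = 5
F(6) = F(5) + F(4) = 5 + 3 = 8
F(7) = F(6) + F(5) = 8 + 5 = 13
F(8) = F(7) + F(6) = 13 + 8 = 21
F(9) = F(8) + F(7) = 21 + 13 = 34
F(10) = F(9) + F(8) = 34 + 21 = 55
F(11) = F(10) + F(9) = 55 + 34 = 89
F(12) = F(11) + F(10) = 89 + 55 = 144
F(13) = F(12) + F(11) = 144 + 89 = 233
F(14) = F(13) + F(12) = 233 + 144 = 377
F(15) = F(14) + F(13) = 377 + 233 = 610
F(16) = F(15) + F(14) = 610 + 377 = 987
F(17) = F(16) + F(15) = 987 + 610 = 1597
F(18) = F(17) + F(16) = 1597 + 987 = 2584
F(19) = F(18) + F(17) = 2584 + 1597 = 4181
F(20) = F(19) + F(18) = 4181 + 2584 = 6765
F(21) = F(20) + F(19) = 6765 + 4181 = 10946
F(22) = F(21) + F(20) = 10946 + 6765 = 17711

17711


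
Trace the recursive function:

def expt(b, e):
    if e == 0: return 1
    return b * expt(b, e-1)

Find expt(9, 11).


expt(9, 11)
= 9 * expt(9, 10)
= 9 * 9 * expt(9, 9)
= 9 * 9 * 9 * expt(9, 8)
= 9 * 9 * 9 * 9 * expt(9, 7)
= 9 * 9 * 9 * 9 * 9 * expt(9, 6)
= 9 * 9 * 9 * 9 * 9 * 9 * expt(9, 5)
= 9 * 9 * 9 * 9 * 9 * 9 * 9 * expt(9, 4)
= 9 * 9 * 9 * 9 * 9 * 9 * 9 * 9 * expt(9, 3)
= 9 * 9 * 9 * 9 * 9 * 9 * 9 * 9 * 9 * expt(9, 2)
= 9 * 9 * 9 * 9 * 9 * 9 * 9 * 9 * 9 * 9 * expt(9, 1)
= 9 * 9 * 9 * 9 * 9 * 9 * 9 * 9 * 9 * 9 * 9 * expt(9, 0)
= 9 * 9 * 9 * 9 * 9 * 9 * 9 * 9 * 9 * 9 * 9 * 1
= 31381059609

31381059609


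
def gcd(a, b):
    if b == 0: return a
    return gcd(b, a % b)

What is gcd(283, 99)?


gcd(283, 99) = gcd(99, 85)
gcd(99, 85) = gcd(85, 14)
gcd(85, 14) = gcd(14, 1)
gcd(14, 1) = gcd(1, 0)
gcd(1, 0) = 1  (base case)

1


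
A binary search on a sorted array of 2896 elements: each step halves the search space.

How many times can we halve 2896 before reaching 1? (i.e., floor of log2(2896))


2896 / 2 = 1448
1448 / 2 = 724
724 / 2 = 362
362 / 2 = 181
181 / 2 = 90
90 / 2 = 45
45 / 2 = 22
22 / 2 = 11
11 / 2 = 5
5 / 2 = 2
2 / 2 = 1
Reached 1 after 11 halvings

11


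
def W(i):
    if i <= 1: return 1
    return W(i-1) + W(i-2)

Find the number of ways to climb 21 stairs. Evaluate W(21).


Building up from base cases:
W(0) = 1
W(1) = 1
W(2) = W(1) + W(0) = 1 + 1 = 2
W(3) = W(2) + W(1) = 2 + 1 = 3
W(4) = W(3) + W(2) = 3 + 2 = 5
W(5) = W(4) + W(3) = 5 + 3 = 8
W(6) = W(5) + W(4) = 8 + 5 = 13
W(7) = W(6) + W(5) = 13 + 8 = 21
W(8) = W(7) + W(6) = 21 + 13 = 34
W(9) = W(8) + W(7) = 34 + 21 = 55
W(10) = W(9) + W(8) = 55 + 34 = 89
W(11) = W(10) + W(9) = 89 + 55 = 144
W(12) = W(11) + W(10) = 144 + 89 = 233
W(13) = W(12) + W(11) = 233 + 144 = 377
W(14) = W(13) + W(12) = 377 + 233 = 610
W(15) = W(14) + W(13) = 610 + 377 = 987
W(16) = W(15) + W(14) = 987 + 610 = 1597
W(17) = W(16) + W(15) = 1597 + 987 = 2584
W(18) = W(17) + W(16) = 2584 + 1597 = 4181
W(19) = W(18) + W(17) = 4181 + 2584 = 6765
W(20) = W(19) + W(18) = 6765 + 4181 = 10946
W(21) = W(20) + W(19) = 10946 + 6765 = 17711

17711


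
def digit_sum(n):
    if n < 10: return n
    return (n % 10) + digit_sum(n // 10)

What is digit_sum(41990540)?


digit_sum(41990540) = 0 + digit_sum(4199054)
digit_sum(4199054) = 4 + digit_sum(419905)
digit_sum(419905) = 5 + digit_sum(41990)
digit_sum(41990) = 0 + digit_sum(4199)
digit_sum(4199) = 9 + digit_sum(419)
digit_sum(419) = 9 + digit_sum(41)
digit_sum(41) = 1 + digit_sum(4)
digit_sum(4) = 4  (base case)
Total: 0 + 4 + 5 + 0 + 9 + 9 + 1 + 4 = 32

32


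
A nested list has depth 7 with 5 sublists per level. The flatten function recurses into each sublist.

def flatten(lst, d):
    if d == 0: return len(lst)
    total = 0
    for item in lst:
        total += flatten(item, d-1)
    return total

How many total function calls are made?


At depth 0 (root): 1 call
At depth 1: each of 1 parents calls flatten on 5 children = 5 calls
At depth 2: each of 5 parents calls flatten on 5 children = 25 calls
At depth 3: each of 25 parents calls flatten on 5 children = 125 calls
At depth 4: each of 125 parents calls flatten on 5 children = 625 calls
At depth 5: each of 625 parents calls flatten on 5 children = 3125 calls
At depth 6: each of 3125 parents calls flatten on 5 children = 15625 calls
At depth 7: each of 15625 parents calls flatten on 5 children = 78125 calls
Total: 1 + 5 + 25 + 125 + 625 + 3125 + 15625 + 78125 = 97656

97656


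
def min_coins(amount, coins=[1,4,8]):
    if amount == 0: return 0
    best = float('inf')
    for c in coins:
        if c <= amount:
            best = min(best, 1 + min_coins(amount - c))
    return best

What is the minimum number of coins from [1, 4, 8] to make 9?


Building up with DP:
min_coins(0) = 0
min_coins(1) = min(1+min_coins(0)=1+0=1) = 1
min_coins(2) = min(1+min_coins(1)=1+1=2) = 2
min_coins(3) = min(1+min_coins(2)=1+2=3) = 3
min_coins(4) = min(1+min_coins(3)=1+3=4, 1+min_coins(0)=1+0=1) = 1
min_coins(5) = min(1+min_coins(4)=1+1=2, 1+min_coins(1)=1+1=2) = 2
min_coins(6) = min(1+min_coins(5)=1+2=3, 1+min_coins(2)=1+2=3) = 3
min_coins(7) = min(1+min_coins(6)=1+3=4, 1+min_coins(3)=1+3=4) = 4
min_coins(8) = min(1+min_coins(7)=1+4=5, 1+min_coins(4)=1+1=2, 1+min_coins(0)=1+0=1) = 1
min_coins(9) = min(1+min_coins(8)=1+1=2, 1+min_coins(5)=1+2=3, 1+min_coins(1)=1+1=2) = 2

2


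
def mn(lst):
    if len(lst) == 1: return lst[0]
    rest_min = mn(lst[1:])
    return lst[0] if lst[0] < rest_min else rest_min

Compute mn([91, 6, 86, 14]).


mn([91, 6, 86, 14]): compare 91 with mn([6, 86, 14])
mn([6, 86, 14]): compare 6 with mn([86, 14])
mn([86, 14]): compare 86 with mn([14])
mn([14]) = 14  (base case)
Compare 86 with 14 -> 14
Compare 6 with 14 -> 6
Compare 91 with 6 -> 6

6


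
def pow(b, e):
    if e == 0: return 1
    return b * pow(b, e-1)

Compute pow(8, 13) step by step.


pow(8, 13)
= 8 * pow(8, 12)
= 8 * 8 * pow(8, 11)
= 8 * 8 * 8 * pow(8, 10)
= 8 * 8 * 8 * 8 * pow(8, 9)
= 8 * 8 * 8 * 8 * 8 * pow(8, 8)
= 8 * 8 * 8 * 8 * 8 * 8 * pow(8, 7)
= 8 * 8 * 8 * 8 * 8 * 8 * 8 * pow(8, 6)
= 8 * 8 * 8 * 8 * 8 * 8 * 8 * 8 * pow(8, 5)
= 8 * 8 * 8 * 8 * 8 * 8 * 8 * 8 * 8 * pow(8, 4)
= 8 * 8 * 8 * 8 * 8 * 8 * 8 * 8 * 8 * 8 * pow(8, 3)
= 8 * 8 * 8 * 8 * 8 * 8 * 8 * 8 * 8 * 8 * 8 * pow(8, 2)
= 8 * 8 * 8 * 8 * 8 * 8 * 8 * 8 * 8 * 8 * 8 * 8 * pow(8, 1)
= 8 * 8 * 8 * 8 * 8 * 8 * 8 * 8 * 8 * 8 * 8 * 8 * 8 * pow(8, 0)
= 8 * 8 * 8 * 8 * 8 * 8 * 8 * 8 * 8 * 8 * 8 * 8 * 8 * 1
= 549755813888

549755813888


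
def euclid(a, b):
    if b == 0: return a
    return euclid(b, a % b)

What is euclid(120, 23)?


euclid(120, 23) = euclid(23, 5)
euclid(23, 5) = euclid(5, 3)
euclid(5, 3) = euclid(3, 2)
euclid(3, 2) = euclid(2, 1)
euclid(2, 1) = euclid(1, 0)
euclid(1, 0) = 1  (base case)

1


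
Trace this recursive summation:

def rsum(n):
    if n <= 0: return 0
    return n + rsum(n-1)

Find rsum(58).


rsum(58)
= 58 + 57 + 56 + 55 + 54 + 53 + 52 + 51 + 50 + 49 + 48 + 47 + 46 + 45 + 44 + 43 + 42 + 41 + 40 + 39 + 38 + 37 + 36 + 35 + 34 + 33 + 32 + 31 + 30 + 29 + 28 + 27 + 26 + 25 + 24 + 23 + 22 + 21 + 20 + 19 + 18 + 17 + 16 + 15 + 14 + 13 + 12 + 11 + 10 + 9 + 8 + 7 + 6 + 5 + 4 + 3 + 2 + 1 + rsum(0)
= 58 + 57 + 56 + 55 + 54 + 53 + 52 + 51 + 50 + 49 + 48 + 47 + 46 + 45 + 44 + 43 + 42 + 41 + 40 + 39 + 38 + 37 + 36 + 35 + 34 + 33 + 32 + 31 + 30 + 29 + 28 + 27 + 26 + 25 + 24 + 23 + 22 + 21 + 20 + 19 + 18 + 17 + 16 + 15 + 14 + 13 + 12 + 11 + 10 + 9 + 8 + 7 + 6 + 5 + 4 + 3 + 2 + 1 + 0
= 1711

1711


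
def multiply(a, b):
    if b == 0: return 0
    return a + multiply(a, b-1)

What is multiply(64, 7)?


multiply(64, 7) = 64 + multiply(64, 6)
multiply(64, 6) = 64 + multiply(64, 5)
multiply(64, 5) = 64 + multiply(64, 4)
multiply(64, 4) = 64 + multiply(64, 3)
multiply(64, 3) = 64 + multiply(64, 2)
multiply(64, 2) = 64 + multiply(64, 1)
multiply(64, 1) = 64 + multiply(64, 0)
multiply(64, 0) = 0  (base case)
Total: 64 + 64 + 64 + 64 + 64 + 64 + 64 + 0 = 448

448


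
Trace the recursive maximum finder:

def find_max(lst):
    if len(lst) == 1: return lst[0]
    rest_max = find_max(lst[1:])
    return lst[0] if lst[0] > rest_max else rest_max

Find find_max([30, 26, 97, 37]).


find_max([30, 26, 97, 37]): compare 30 with find_max([26, 97, 37])
find_max([26, 97, 37]): compare 26 with find_max([97, 37])
find_max([97, 37]): compare 97 with find_max([37])
find_max([37]) = 37  (base case)
Compare 97 with 37 -> 97
Compare 26 with 97 -> 97
Compare 30 with 97 -> 97

97


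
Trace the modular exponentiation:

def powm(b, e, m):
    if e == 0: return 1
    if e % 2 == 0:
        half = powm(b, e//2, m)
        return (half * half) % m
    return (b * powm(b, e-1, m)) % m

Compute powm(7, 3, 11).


powm(7, 3, 11): e is odd, compute powm(7, 2, 11)
  powm(7, 2, 11): e is even, compute powm(7, 1, 11)
    powm(7, 1, 11): e is odd, compute powm(7, 0, 11)
      powm(7, 0, 11) = 1
    (7 * 1) % 11 = 7
  half=7, (7*7) % 11 = 5
(7 * 5) % 11 = 2

2


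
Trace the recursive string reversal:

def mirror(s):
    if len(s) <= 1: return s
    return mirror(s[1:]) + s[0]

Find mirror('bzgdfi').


mirror('bzgdfi') = mirror('zgdfi') + 'b'
mirror('zgdfi') = mirror('gdfi') + 'z'
mirror('gdfi') = mirror('dfi') + 'g'
mirror('dfi') = mirror('fi') + 'd'
mirror('fi') = mirror('i') + 'f'
mirror('i') = 'i'  (base case)
Concatenating: 'i' + 'f' + 'd' + 'g' + 'z' + 'b' = 'ifdgzb'

ifdgzb


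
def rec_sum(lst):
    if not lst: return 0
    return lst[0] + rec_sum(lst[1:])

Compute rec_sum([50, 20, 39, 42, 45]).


rec_sum([50, 20, 39, 42, 45]) = 50 + rec_sum([20, 39, 42, 45])
rec_sum([20, 39, 42, 45]) = 20 + rec_sum([39, 42, 45])
rec_sum([39, 42, 45]) = 39 + rec_sum([42, 45])
rec_sum([42, 45]) = 42 + rec_sum([45])
rec_sum([45]) = 45 + rec_sum([])
rec_sum([]) = 0  (base case)
Total: 50 + 20 + 39 + 42 + 45 + 0 = 196

196


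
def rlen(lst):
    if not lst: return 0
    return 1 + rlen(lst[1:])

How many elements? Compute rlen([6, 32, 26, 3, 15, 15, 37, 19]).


rlen([6, 32, 26, 3, 15, 15, 37, 19]) = 1 + rlen([32, 26, 3, 15, 15, 37, 19])
rlen([32, 26, 3, 15, 15, 37, 19]) = 1 + rlen([26, 3, 15, 15, 37, 19])
rlen([26, 3, 15, 15, 37, 19]) = 1 + rlen([3, 15, 15, 37, 19])
rlen([3, 15, 15, 37, 19]) = 1 + rlen([15, 15, 37, 19])
rlen([15, 15, 37, 19]) = 1 + rlen([15, 37, 19])
rlen([15, 37, 19]) = 1 + rlen([37, 19])
rlen([37, 19]) = 1 + rlen([19])
rlen([19]) = 1 + rlen([])
rlen([]) = 0  (base case)
Unwinding: 1 + 1 + 1 + 1 + 1 + 1 + 1 + 1 + 0 = 8

8
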